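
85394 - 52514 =32880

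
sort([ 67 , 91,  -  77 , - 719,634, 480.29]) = [-719, - 77,  67,  91,  480.29,  634]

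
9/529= 9/529=0.02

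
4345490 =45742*95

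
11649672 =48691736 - 37042064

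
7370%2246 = 632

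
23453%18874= 4579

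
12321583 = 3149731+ 9171852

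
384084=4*96021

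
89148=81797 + 7351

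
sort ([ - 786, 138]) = [  -  786, 138 ]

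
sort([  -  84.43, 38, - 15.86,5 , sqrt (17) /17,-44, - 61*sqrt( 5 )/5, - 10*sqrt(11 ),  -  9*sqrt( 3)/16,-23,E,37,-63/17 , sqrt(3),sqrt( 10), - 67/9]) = [ - 84.43 , - 44,- 10*sqrt ( 11 ),-61*sqrt(5)/5, - 23, - 15.86, - 67/9, - 63/17, - 9*sqrt( 3) /16,sqrt( 17 ) /17, sqrt ( 3),E,sqrt( 10),5,37,38]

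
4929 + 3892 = 8821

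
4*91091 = 364364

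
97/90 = 1 + 7/90 =1.08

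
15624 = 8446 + 7178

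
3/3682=3/3682= 0.00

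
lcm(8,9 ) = 72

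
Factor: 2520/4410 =4/7 = 2^2 * 7^( - 1 )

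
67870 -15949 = 51921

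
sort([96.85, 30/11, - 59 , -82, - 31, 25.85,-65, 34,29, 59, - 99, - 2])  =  [-99,  -  82,  -  65, - 59,  -  31,-2, 30/11, 25.85,29, 34  ,  59, 96.85 ] 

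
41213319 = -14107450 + 55320769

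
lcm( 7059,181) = 7059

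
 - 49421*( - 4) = 197684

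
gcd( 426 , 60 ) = 6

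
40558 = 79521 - 38963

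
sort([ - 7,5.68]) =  [ - 7, 5.68 ] 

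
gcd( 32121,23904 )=747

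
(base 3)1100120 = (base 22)20j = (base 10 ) 987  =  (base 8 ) 1733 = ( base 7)2610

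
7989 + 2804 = 10793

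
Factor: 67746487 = 67746487^1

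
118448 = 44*2692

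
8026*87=698262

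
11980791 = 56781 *211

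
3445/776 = 3445/776  =  4.44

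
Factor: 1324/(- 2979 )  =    -  4/9 = - 2^2 * 3^( - 2)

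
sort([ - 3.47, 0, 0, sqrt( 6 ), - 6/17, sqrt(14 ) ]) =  [  -  3.47, - 6/17,0 , 0,sqrt(6),sqrt(14) ] 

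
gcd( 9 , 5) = 1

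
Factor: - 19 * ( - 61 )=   19^1 * 61^1 = 1159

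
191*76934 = 14694394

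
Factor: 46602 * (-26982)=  - 1257415164 = - 2^2*3^5*863^1*1499^1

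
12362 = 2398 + 9964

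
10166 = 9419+747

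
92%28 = 8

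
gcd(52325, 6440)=805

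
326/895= 326/895 = 0.36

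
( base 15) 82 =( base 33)3n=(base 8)172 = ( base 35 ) 3H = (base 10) 122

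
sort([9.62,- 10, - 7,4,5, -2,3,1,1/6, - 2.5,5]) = [ - 10,-7,  -  2.5,  -  2,1/6, 1, 3, 4, 5,  5,9.62 ] 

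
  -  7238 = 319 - 7557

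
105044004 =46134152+58909852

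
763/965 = 763/965= 0.79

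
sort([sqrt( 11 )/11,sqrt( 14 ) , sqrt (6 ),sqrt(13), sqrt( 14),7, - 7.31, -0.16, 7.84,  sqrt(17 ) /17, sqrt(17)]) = [ - 7.31, -0.16,sqrt ( 17)/17 , sqrt(11) /11,sqrt( 6), sqrt(13),sqrt (14 ), sqrt ( 14),sqrt( 17 ), 7,7.84] 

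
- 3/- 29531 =3/29531 = 0.00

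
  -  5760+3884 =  - 1876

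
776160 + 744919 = 1521079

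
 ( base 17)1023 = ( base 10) 4950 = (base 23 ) 985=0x1356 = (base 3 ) 20210100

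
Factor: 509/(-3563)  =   - 7^(-1) = - 1/7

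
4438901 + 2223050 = 6661951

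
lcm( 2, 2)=2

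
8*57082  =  456656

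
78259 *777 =60807243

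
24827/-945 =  - 27 + 688/945  =  -26.27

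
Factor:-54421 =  - 54421^1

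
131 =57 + 74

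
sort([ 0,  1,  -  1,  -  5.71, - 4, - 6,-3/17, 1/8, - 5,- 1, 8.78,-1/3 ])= [ - 6, -5.71, - 5,-4,  -  1,-1,  -  1/3, - 3/17, 0, 1/8, 1, 8.78 ] 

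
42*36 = 1512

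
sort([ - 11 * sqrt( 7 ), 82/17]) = [-11*sqrt( 7 ),82/17]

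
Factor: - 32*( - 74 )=2368 = 2^6*37^1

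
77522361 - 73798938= 3723423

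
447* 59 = 26373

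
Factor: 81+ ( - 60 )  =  21 = 3^1*7^1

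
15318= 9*1702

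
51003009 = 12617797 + 38385212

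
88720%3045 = 415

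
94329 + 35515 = 129844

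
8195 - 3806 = 4389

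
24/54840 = 1/2285  =  0.00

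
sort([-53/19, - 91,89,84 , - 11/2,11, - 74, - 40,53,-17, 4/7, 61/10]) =[ - 91, - 74, - 40, - 17, - 11/2, - 53/19 , 4/7, 61/10 , 11, 53,84, 89]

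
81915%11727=11553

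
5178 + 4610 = 9788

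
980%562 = 418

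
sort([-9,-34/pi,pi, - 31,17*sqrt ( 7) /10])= [ - 31,  -  34/pi, - 9, pi, 17*sqrt(7) /10] 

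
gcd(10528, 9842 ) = 14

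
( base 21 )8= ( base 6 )12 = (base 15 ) 8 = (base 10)8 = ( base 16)8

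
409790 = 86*4765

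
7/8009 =7/8009 = 0.00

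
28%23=5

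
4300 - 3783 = 517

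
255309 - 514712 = - 259403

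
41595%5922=141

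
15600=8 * 1950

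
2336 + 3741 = 6077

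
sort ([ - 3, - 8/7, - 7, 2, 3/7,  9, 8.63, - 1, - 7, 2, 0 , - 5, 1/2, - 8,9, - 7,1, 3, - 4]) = [ - 8, - 7, - 7, - 7, - 5, - 4, - 3,  -  8/7 ,-1, 0,3/7 , 1/2,1,2,2,3, 8.63,9,9]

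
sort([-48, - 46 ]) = [-48 ,-46 ]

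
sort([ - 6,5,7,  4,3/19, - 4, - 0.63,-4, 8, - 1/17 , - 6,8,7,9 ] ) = [ - 6, - 6,-4,  -  4, - 0.63, - 1/17,3/19,4,5,7, 7,8,8,  9]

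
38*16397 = 623086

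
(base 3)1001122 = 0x305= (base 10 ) 773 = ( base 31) OT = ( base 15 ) 368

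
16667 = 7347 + 9320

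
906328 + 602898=1509226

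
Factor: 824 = 2^3*103^1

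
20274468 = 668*30351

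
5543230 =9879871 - 4336641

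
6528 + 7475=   14003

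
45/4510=9/902 = 0.01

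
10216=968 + 9248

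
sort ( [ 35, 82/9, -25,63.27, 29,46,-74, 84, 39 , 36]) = [ - 74,-25,82/9, 29,35,36,39, 46, 63.27, 84]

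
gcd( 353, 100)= 1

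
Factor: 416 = 2^5 *13^1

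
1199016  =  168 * 7137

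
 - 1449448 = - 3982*364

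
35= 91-56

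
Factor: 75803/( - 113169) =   -  637/951 = - 3^( - 1)*7^2*13^1 * 317^ ( - 1 )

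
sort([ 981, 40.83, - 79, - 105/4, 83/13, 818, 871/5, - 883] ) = [ - 883, - 79, - 105/4, 83/13, 40.83,871/5, 818, 981]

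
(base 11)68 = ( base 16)4A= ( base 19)3H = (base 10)74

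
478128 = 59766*8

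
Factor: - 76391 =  - 7^2*1559^1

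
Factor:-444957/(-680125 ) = 3^1*5^( - 3)*71^1*2089^1*5441^( - 1 ) 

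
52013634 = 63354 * 821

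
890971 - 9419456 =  - 8528485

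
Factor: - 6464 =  - 2^6  *101^1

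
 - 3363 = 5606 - 8969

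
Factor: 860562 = 2^1*3^2*47809^1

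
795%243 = 66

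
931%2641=931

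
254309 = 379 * 671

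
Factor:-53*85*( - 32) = 144160  =  2^5*5^1* 17^1*53^1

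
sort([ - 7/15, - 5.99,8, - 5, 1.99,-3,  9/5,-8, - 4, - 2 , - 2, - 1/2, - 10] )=[ - 10, - 8, - 5.99, - 5 ,-4, - 3, - 2, - 2, - 1/2,-7/15,9/5,1.99,8]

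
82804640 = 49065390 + 33739250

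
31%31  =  0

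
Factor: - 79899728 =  - 2^4*17^1 * 293749^1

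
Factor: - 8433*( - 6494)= 2^1*3^2*17^1*191^1*937^1 = 54763902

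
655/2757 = 655/2757  =  0.24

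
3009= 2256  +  753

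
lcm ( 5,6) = 30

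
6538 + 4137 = 10675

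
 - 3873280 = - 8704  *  445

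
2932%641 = 368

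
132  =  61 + 71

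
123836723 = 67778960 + 56057763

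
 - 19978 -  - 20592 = 614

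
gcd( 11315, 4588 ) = 31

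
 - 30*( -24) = 720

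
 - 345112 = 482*( - 716)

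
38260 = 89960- 51700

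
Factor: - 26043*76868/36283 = - 2^2*3^1 * 11^1*13^( - 1)*1747^1*2791^( - 1)*8681^1 = - 2001873324/36283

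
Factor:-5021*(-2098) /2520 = 2^( - 2)*3^( - 2)*5^( - 1)  *7^( - 1)*1049^1 * 5021^1 = 5267029/1260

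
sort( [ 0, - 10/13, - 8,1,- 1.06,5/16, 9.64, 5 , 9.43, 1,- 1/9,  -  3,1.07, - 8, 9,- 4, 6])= [- 8, - 8 , -4, - 3, - 1.06,-10/13 , - 1/9, 0, 5/16,1, 1,1.07,5, 6, 9 , 9.43,9.64 ]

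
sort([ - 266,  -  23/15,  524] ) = [ - 266, - 23/15,  524]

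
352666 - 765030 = -412364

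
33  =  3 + 30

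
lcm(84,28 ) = 84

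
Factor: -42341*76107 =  - 3^1*13^1 * 23^1*1103^1*3257^1 = - 3222446487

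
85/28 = 85/28 = 3.04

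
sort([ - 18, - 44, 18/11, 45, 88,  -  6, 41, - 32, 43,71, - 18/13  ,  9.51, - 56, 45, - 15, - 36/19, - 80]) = [-80, - 56, - 44 , - 32, - 18, - 15,  -  6 , - 36/19,  -  18/13, 18/11, 9.51, 41, 43, 45, 45,71,88] 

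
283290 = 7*40470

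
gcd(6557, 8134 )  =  83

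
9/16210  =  9/16210 = 0.00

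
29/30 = 29/30 = 0.97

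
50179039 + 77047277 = 127226316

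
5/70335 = 1/14067 =0.00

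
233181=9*25909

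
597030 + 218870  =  815900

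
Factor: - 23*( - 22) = 506 = 2^1*11^1 *23^1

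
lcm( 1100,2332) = 58300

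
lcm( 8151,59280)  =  652080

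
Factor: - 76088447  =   - 17^1*151^1*29641^1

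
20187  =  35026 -14839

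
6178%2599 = 980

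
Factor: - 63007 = -7^1 *9001^1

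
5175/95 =1035/19= 54.47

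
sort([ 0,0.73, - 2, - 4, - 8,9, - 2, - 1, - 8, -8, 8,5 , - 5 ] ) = [ - 8, - 8, - 8 , - 5, - 4, - 2, - 2, - 1,0,0.73,  5,8,9 ] 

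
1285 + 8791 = 10076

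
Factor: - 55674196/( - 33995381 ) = 2^2*7^( - 1)*37^1*113^1*557^( - 1 )*3329^1  *8719^( - 1) 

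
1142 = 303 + 839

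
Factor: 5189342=2^1*  2594671^1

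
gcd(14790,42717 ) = 87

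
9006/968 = 9+ 147/484 = 9.30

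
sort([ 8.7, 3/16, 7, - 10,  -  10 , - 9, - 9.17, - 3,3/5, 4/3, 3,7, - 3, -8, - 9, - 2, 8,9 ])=[ - 10,  -  10, - 9.17, - 9,  -  9, - 8,-3,-3, - 2, 3/16, 3/5, 4/3, 3,7,  7,8 , 8.7,9]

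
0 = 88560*0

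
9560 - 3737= 5823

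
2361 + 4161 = 6522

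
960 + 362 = 1322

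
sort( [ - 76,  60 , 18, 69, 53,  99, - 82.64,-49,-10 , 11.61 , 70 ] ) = [-82.64, - 76, - 49 , - 10,  11.61,  18,53,60, 69, 70, 99]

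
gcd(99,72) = 9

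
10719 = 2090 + 8629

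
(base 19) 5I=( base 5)423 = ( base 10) 113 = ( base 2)1110001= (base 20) 5d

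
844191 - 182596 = 661595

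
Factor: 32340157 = 139^1*232663^1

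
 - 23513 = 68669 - 92182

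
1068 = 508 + 560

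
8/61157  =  8/61157 = 0.00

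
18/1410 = 3/235 = 0.01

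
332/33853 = 332/33853 = 0.01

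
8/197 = 8/197 = 0.04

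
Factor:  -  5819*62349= -3^1*7^1*11^1*23^2*2969^1 = -362808831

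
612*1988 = 1216656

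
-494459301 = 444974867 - 939434168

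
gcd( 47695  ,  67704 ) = 1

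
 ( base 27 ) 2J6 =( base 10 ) 1977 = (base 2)11110111001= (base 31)21O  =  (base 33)1qu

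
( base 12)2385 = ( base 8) 7625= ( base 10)3989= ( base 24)6m5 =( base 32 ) 3sl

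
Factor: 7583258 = 2^1*17^1 * 223037^1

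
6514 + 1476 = 7990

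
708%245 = 218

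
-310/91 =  - 4 + 54/91=- 3.41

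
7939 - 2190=5749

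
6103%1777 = 772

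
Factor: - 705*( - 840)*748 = 2^5*3^2*5^2 * 7^1*11^1 *17^1*47^1 = 442965600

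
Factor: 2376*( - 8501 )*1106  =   - 22339403856=- 2^4*3^3*7^1*11^1*79^1*8501^1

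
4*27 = 108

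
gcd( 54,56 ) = 2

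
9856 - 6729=3127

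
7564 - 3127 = 4437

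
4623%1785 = 1053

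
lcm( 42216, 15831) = 126648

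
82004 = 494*166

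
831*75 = 62325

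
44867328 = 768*58421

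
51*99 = 5049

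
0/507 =0=0.00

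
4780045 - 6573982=- 1793937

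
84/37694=42/18847 = 0.00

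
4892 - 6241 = - 1349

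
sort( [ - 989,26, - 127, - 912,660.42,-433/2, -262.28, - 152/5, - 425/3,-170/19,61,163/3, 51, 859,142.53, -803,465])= [ - 989, - 912, - 803,  -  262.28, - 433/2,  -  425/3, - 127, - 152/5, - 170/19,26, 51,163/3,61, 142.53, 465, 660.42,  859 ]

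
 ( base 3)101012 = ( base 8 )423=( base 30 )95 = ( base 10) 275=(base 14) 159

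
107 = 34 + 73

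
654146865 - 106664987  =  547481878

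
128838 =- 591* ( - 218 )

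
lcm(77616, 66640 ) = 6597360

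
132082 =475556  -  343474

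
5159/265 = 5159/265 = 19.47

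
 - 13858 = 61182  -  75040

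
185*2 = 370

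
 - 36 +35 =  - 1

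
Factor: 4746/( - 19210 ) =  -3^1* 5^( -1)*7^1*17^( - 1 ) = -  21/85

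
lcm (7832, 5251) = 462088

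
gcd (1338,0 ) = 1338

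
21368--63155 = 84523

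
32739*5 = 163695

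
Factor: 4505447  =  23^1 * 31^1 *71^1 * 89^1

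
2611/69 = 2611/69 =37.84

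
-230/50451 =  - 1 + 50221/50451 = - 0.00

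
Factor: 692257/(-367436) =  - 731/388 = -2^(-2)*17^1*43^1*97^(  -  1) 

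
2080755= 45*46239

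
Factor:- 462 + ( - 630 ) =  - 2^2*3^1*7^1*13^1 = - 1092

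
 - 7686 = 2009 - 9695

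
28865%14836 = 14029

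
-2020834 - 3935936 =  - 5956770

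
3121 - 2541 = 580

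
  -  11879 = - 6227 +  - 5652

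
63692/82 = 776 + 30/41 = 776.73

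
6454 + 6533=12987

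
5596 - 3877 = 1719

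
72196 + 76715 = 148911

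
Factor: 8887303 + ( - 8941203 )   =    -  53900 = - 2^2*5^2 * 7^2*11^1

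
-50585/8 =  - 50585/8=-6323.12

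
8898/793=8898/793 = 11.22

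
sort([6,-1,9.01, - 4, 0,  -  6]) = [-6,  -  4,-1  ,  0,6,9.01]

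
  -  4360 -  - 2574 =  - 1786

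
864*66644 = 57580416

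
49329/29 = 1701 = 1701.00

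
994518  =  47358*21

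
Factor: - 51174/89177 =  - 2^1 *3^2*11^( - 3)*67^ (-1) * 2843^1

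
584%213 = 158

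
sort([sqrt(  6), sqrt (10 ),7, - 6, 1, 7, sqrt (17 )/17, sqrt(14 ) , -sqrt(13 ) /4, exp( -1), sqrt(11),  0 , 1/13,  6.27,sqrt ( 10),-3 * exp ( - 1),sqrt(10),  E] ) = [-6, - 3 * exp( -1 ), - sqrt( 13)/4,0,1/13, sqrt(17)/17, exp(-1), 1, sqrt(6 ), E, sqrt( 10),sqrt ( 10 ), sqrt( 10 ), sqrt( 11), sqrt( 14),6.27, 7, 7]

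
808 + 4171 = 4979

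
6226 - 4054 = 2172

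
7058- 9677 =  - 2619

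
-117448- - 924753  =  807305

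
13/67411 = 13/67411 = 0.00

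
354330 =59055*6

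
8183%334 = 167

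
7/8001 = 1/1143 = 0.00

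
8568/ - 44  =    -  195 + 3/11 = - 194.73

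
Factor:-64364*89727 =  - 2^2*3^1 * 11^1*2719^1*16091^1 = - 5775188628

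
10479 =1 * 10479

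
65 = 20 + 45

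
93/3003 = 31/1001 =0.03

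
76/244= 19/61 = 0.31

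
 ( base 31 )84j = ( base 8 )17227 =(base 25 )CD6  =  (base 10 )7831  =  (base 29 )991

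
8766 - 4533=4233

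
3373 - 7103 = - 3730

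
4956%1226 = 52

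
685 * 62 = 42470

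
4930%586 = 242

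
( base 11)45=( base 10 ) 49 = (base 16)31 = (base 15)34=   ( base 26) 1n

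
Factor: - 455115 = - 3^1*5^1*30341^1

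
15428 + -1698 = 13730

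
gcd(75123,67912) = 1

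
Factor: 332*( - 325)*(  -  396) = 42728400 = 2^4*3^2*5^2*11^1*13^1*83^1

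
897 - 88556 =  - 87659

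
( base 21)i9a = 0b1111111001001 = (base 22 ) GHJ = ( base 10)8137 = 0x1fc9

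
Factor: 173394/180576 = 169/176 = 2^( - 4) * 11^( - 1)*13^2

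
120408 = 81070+39338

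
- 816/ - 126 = 6+10/21 = 6.48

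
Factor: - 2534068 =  - 2^2*19^1*33343^1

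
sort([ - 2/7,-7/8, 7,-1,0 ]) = [ - 1, - 7/8,-2/7,0,7]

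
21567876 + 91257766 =112825642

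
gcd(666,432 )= 18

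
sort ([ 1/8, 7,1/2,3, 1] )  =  [ 1/8,1/2,1,3,  7]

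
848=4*212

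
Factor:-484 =- 2^2*11^2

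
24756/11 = 24756/11 = 2250.55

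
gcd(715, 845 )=65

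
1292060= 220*5873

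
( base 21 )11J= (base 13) 2B0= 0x1E1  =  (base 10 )481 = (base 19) 166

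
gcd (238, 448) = 14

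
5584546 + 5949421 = 11533967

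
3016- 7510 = -4494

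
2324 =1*2324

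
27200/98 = 277 + 27/49 = 277.55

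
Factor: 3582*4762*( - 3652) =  - 62293931568  =  - 2^4 *3^2*11^1*83^1*199^1*2381^1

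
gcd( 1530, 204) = 102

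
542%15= 2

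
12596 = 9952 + 2644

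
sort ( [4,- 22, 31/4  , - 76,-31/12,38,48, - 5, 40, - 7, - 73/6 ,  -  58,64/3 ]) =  [ - 76, - 58,- 22, - 73/6, - 7, - 5 , - 31/12, 4, 31/4, 64/3, 38 , 40, 48]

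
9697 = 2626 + 7071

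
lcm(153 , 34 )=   306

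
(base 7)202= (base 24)44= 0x64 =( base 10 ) 100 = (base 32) 34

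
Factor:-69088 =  - 2^5*17^1*127^1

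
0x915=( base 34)20d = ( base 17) 80d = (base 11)1824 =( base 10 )2325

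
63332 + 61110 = 124442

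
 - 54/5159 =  - 1 + 5105/5159 = - 0.01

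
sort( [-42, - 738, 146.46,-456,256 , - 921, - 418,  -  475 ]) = [ - 921,- 738,- 475,-456, - 418 ,-42, 146.46 , 256]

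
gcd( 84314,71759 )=1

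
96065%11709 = 2393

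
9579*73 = 699267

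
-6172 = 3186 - 9358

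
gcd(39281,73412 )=1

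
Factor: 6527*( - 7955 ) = -51922285   =  -5^1*37^1*43^1*61^1*107^1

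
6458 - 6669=- 211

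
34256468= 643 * 53276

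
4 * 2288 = 9152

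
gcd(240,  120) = 120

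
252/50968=63/12742 = 0.00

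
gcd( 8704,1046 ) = 2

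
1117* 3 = 3351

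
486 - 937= - 451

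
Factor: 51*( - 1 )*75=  - 3825=- 3^2*5^2*17^1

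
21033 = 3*7011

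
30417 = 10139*3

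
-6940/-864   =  8 + 7/216= 8.03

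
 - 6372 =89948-96320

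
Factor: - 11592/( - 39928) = 9/31 = 3^2*31^( - 1)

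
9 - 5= 4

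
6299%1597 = 1508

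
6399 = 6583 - 184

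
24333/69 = 352 + 15/23   =  352.65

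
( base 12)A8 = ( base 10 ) 128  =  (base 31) 44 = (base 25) 53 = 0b10000000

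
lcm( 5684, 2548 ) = 73892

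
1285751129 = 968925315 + 316825814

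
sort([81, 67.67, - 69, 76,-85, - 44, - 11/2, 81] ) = [ - 85,- 69, - 44, - 11/2,67.67, 76,81,81]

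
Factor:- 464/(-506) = 232/253 = 2^3*11^(-1 )*23^( - 1)*29^1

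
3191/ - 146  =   - 3191/146 = - 21.86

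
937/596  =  1+341/596 = 1.57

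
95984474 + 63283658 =159268132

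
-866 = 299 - 1165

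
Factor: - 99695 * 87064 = - 2^3*5^1*127^1*157^1*10883^1 = - 8679845480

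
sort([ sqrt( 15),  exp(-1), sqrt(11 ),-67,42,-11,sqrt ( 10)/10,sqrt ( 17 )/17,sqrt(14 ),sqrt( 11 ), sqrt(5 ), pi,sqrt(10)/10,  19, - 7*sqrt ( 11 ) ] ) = [ - 67, -7*sqrt( 11 ), - 11, sqrt(17) /17,sqrt(10)/10,sqrt ( 10)/10 , exp(  -  1 ),sqrt(5),pi,sqrt( 11),sqrt(11),sqrt(14),sqrt( 15),19,42] 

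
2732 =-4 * (-683 ) 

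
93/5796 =31/1932 = 0.02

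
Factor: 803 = 11^1 * 73^1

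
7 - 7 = 0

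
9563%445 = 218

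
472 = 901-429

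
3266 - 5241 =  - 1975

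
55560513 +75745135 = 131305648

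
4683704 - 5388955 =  - 705251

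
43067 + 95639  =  138706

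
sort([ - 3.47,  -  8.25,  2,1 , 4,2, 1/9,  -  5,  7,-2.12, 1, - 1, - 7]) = [- 8.25,  -  7,- 5,-3.47,-2.12 ,  -  1,1/9,  1,1 , 2, 2, 4, 7 ] 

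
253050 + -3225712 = -2972662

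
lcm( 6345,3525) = 31725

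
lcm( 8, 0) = 0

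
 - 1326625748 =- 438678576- 887947172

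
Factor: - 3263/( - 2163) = 3^( - 1)*7^( - 1 )*13^1*103^( - 1 )*251^1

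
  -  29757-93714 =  - 123471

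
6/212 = 3/106 = 0.03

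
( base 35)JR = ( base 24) 14k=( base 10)692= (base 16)2b4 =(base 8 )1264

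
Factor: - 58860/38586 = - 2^1*3^2*5^1*59^( - 1) = - 90/59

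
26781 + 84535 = 111316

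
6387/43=148 + 23/43 = 148.53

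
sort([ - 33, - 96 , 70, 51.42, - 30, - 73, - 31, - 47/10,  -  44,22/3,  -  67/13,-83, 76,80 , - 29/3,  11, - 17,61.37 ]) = [ - 96, - 83, - 73, - 44, - 33 , -31, - 30 , - 17, - 29/3,  -  67/13, - 47/10,22/3, 11,51.42,61.37, 70, 76, 80]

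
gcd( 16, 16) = 16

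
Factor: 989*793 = 13^1* 23^1*43^1*61^1 = 784277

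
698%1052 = 698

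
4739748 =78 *60766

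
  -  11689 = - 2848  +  -8841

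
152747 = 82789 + 69958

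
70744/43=70744/43= 1645.21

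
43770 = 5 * 8754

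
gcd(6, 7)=1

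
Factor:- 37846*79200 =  - 2997403200 =-  2^6*3^2 * 5^2*11^1 * 127^1*149^1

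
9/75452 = 9/75452 = 0.00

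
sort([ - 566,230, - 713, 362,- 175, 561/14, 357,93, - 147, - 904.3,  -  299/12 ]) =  [ - 904.3, - 713, - 566, - 175, - 147, - 299/12, 561/14, 93, 230,  357 , 362 ]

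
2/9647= 2/9647 = 0.00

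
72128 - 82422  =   - 10294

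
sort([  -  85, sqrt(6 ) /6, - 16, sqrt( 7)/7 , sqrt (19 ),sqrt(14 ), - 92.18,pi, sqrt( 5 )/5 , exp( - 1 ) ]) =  [-92.18,-85 ,-16, exp ( - 1 ),sqrt( 7) /7,sqrt( 6)/6, sqrt(5 )/5,pi , sqrt(14), sqrt( 19)]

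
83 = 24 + 59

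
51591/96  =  537+ 13/32 = 537.41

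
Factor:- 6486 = -2^1*3^1*23^1 * 47^1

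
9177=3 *3059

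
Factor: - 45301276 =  - 2^2* 11325319^1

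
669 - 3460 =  - 2791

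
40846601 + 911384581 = 952231182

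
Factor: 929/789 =3^( - 1)*263^( - 1)*929^1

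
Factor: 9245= 5^1*43^2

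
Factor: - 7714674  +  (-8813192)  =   - 16527866 = - 2^1*1987^1*4159^1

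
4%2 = 0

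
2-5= - 3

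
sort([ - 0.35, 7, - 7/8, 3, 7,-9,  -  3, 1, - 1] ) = [ - 9,- 3, - 1,-7/8,-0.35,1, 3,7, 7 ]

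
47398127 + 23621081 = 71019208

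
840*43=36120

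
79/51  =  1  +  28/51 = 1.55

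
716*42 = 30072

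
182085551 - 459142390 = -277056839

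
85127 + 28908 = 114035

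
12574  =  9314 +3260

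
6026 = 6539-513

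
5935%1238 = 983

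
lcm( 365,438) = 2190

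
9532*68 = 648176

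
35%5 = 0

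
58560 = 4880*12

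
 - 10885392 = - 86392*126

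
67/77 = 67/77  =  0.87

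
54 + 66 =120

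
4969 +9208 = 14177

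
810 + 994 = 1804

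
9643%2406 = 19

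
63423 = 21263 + 42160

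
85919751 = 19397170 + 66522581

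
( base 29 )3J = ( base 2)1101010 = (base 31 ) 3D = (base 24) 4A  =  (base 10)106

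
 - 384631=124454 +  - 509085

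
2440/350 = 6+34/35 = 6.97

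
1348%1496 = 1348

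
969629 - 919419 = 50210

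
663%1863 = 663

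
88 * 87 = 7656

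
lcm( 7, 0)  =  0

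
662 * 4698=3110076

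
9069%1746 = 339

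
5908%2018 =1872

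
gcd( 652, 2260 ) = 4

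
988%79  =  40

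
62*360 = 22320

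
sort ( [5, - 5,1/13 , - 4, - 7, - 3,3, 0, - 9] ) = [-9, - 7, - 5, - 4, - 3, 0,1/13, 3, 5]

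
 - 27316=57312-84628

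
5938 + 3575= 9513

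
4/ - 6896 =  - 1  +  1723/1724 = - 0.00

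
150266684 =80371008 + 69895676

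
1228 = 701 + 527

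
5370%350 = 120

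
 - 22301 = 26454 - 48755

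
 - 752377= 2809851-3562228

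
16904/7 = 2414 + 6/7 = 2414.86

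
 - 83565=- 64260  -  19305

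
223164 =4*55791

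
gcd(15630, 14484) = 6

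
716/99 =716/99=7.23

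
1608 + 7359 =8967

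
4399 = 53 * 83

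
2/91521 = 2/91521 = 0.00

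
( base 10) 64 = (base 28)28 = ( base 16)40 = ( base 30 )24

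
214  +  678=892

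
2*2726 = 5452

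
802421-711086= 91335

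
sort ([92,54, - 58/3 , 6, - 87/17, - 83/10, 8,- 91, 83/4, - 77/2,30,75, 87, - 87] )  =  [ - 91  ,-87, - 77/2, - 58/3 ,  -  83/10, - 87/17,6, 8,83/4,30,54, 75,87 , 92 ]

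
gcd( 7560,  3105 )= 135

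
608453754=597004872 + 11448882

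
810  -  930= -120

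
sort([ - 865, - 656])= [ - 865, - 656 ] 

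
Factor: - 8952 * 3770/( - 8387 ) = 33749040/8387 =2^4*3^1*5^1*13^1*29^1* 373^1  *  8387^ ( - 1)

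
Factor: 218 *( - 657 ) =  - 2^1*3^2*73^1 * 109^1  =  - 143226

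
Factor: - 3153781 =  - 1373^1*2297^1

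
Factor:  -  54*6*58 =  - 2^3*3^4*29^1 = -  18792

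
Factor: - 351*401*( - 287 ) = 40395537 = 3^3*7^1*13^1*41^1*401^1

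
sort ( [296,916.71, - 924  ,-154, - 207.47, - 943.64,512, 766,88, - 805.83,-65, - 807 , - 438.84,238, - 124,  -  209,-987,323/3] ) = [ - 987, - 943.64, - 924, - 807,- 805.83, - 438.84,- 209, - 207.47, - 154,-124,-65,88,323/3, 238,296, 512,766,916.71 ] 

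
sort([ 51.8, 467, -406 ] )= [ - 406, 51.8,  467 ] 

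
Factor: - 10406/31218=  - 1/3 = - 3^ ( - 1)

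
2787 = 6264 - 3477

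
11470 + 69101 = 80571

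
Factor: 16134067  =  16134067^1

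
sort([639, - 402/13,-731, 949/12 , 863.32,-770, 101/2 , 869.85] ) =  [-770,-731, -402/13, 101/2 , 949/12,639, 863.32, 869.85 ]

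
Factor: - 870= - 2^1*3^1*5^1*29^1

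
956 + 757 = 1713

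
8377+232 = 8609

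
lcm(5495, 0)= 0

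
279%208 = 71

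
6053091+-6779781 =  - 726690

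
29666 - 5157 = 24509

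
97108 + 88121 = 185229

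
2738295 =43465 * 63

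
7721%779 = 710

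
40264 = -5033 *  ( - 8 )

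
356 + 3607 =3963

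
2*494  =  988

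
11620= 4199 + 7421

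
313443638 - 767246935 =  - 453803297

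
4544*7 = 31808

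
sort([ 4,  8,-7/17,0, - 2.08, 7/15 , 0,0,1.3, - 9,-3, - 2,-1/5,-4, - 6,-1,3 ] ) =[-9,-6,  -  4,- 3, - 2.08, - 2, - 1, - 7/17, - 1/5,0, 0, 0, 7/15,  1.3,3,4,8]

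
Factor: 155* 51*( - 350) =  - 2766750 = - 2^1* 3^1*5^3*7^1*17^1*31^1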